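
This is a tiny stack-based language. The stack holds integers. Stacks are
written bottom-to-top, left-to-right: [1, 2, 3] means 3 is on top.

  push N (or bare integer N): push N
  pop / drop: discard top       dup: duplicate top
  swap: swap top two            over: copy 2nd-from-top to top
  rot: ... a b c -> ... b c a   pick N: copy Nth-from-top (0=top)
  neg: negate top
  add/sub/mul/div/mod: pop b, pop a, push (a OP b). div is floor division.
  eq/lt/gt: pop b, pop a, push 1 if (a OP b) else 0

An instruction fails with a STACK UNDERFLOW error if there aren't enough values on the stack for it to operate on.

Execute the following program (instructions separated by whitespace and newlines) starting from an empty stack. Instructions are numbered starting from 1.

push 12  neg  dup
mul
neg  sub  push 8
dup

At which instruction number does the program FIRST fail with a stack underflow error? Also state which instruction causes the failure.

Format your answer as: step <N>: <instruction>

Step 1 ('push 12'): stack = [12], depth = 1
Step 2 ('neg'): stack = [-12], depth = 1
Step 3 ('dup'): stack = [-12, -12], depth = 2
Step 4 ('mul'): stack = [144], depth = 1
Step 5 ('neg'): stack = [-144], depth = 1
Step 6 ('sub'): needs 2 value(s) but depth is 1 — STACK UNDERFLOW

Answer: step 6: sub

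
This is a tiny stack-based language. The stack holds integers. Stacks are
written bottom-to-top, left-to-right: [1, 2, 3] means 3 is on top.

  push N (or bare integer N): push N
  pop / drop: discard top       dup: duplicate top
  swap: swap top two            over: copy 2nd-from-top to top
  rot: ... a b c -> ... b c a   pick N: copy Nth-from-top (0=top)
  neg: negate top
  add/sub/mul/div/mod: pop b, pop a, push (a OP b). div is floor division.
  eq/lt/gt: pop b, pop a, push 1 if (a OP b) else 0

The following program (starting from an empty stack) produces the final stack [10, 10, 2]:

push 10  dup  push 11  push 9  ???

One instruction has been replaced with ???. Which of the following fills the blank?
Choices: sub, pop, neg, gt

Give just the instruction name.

Stack before ???: [10, 10, 11, 9]
Stack after ???:  [10, 10, 2]
Checking each choice:
  sub: MATCH
  pop: produces [10, 10, 11]
  neg: produces [10, 10, 11, -9]
  gt: produces [10, 10, 1]


Answer: sub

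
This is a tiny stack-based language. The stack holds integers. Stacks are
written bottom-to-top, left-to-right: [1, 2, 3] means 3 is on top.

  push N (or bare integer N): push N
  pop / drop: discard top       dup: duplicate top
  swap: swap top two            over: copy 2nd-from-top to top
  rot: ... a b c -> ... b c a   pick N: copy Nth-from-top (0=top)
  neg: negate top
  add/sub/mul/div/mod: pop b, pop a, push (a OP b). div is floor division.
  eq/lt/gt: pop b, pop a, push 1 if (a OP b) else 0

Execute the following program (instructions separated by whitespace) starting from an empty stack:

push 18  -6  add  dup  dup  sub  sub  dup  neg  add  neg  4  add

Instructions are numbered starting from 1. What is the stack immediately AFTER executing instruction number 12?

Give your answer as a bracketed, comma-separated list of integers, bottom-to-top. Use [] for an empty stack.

Answer: [0, 4]

Derivation:
Step 1 ('push 18'): [18]
Step 2 ('-6'): [18, -6]
Step 3 ('add'): [12]
Step 4 ('dup'): [12, 12]
Step 5 ('dup'): [12, 12, 12]
Step 6 ('sub'): [12, 0]
Step 7 ('sub'): [12]
Step 8 ('dup'): [12, 12]
Step 9 ('neg'): [12, -12]
Step 10 ('add'): [0]
Step 11 ('neg'): [0]
Step 12 ('4'): [0, 4]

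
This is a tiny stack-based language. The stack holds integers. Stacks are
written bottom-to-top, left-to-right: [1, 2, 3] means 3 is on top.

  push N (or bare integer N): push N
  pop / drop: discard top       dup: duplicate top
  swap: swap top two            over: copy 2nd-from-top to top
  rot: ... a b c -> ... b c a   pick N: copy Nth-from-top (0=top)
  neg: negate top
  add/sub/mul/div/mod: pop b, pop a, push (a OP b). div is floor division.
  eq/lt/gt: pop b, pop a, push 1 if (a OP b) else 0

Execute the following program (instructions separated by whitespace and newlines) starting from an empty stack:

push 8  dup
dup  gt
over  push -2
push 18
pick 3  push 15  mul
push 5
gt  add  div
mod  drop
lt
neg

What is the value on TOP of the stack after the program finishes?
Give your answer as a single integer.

Answer: 0

Derivation:
After 'push 8': [8]
After 'dup': [8, 8]
After 'dup': [8, 8, 8]
After 'gt': [8, 0]
After 'over': [8, 0, 8]
After 'push -2': [8, 0, 8, -2]
After 'push 18': [8, 0, 8, -2, 18]
After 'pick 3': [8, 0, 8, -2, 18, 0]
After 'push 15': [8, 0, 8, -2, 18, 0, 15]
After 'mul': [8, 0, 8, -2, 18, 0]
After 'push 5': [8, 0, 8, -2, 18, 0, 5]
After 'gt': [8, 0, 8, -2, 18, 0]
After 'add': [8, 0, 8, -2, 18]
After 'div': [8, 0, 8, -1]
After 'mod': [8, 0, 0]
After 'drop': [8, 0]
After 'lt': [0]
After 'neg': [0]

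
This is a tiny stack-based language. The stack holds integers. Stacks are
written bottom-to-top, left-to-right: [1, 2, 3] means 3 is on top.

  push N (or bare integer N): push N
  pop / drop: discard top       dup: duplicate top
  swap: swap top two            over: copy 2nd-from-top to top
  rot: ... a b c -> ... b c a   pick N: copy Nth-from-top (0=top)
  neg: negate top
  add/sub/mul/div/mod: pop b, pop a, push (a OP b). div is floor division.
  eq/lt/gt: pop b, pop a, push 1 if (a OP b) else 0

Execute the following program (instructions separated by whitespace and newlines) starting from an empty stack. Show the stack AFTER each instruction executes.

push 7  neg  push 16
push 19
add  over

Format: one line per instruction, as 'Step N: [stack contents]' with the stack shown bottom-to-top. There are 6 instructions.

Step 1: [7]
Step 2: [-7]
Step 3: [-7, 16]
Step 4: [-7, 16, 19]
Step 5: [-7, 35]
Step 6: [-7, 35, -7]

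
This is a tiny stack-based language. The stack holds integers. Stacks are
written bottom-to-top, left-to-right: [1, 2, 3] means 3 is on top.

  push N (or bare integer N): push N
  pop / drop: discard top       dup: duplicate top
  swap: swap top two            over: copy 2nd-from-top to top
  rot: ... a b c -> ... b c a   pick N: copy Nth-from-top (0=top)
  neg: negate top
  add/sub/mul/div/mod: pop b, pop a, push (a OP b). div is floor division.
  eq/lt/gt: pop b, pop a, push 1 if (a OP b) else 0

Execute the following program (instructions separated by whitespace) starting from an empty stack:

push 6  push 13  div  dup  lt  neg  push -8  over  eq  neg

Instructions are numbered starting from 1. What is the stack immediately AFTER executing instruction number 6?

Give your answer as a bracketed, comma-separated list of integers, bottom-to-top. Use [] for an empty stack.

Answer: [0]

Derivation:
Step 1 ('push 6'): [6]
Step 2 ('push 13'): [6, 13]
Step 3 ('div'): [0]
Step 4 ('dup'): [0, 0]
Step 5 ('lt'): [0]
Step 6 ('neg'): [0]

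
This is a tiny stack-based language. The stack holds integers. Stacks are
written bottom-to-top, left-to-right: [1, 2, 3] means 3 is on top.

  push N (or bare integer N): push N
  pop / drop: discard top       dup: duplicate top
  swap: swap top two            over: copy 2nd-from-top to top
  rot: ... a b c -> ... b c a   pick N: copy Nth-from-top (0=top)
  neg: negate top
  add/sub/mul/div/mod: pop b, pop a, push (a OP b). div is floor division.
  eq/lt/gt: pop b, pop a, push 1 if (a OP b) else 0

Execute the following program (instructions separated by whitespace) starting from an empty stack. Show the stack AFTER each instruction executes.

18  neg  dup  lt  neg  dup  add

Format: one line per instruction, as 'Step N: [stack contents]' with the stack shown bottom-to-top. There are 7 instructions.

Step 1: [18]
Step 2: [-18]
Step 3: [-18, -18]
Step 4: [0]
Step 5: [0]
Step 6: [0, 0]
Step 7: [0]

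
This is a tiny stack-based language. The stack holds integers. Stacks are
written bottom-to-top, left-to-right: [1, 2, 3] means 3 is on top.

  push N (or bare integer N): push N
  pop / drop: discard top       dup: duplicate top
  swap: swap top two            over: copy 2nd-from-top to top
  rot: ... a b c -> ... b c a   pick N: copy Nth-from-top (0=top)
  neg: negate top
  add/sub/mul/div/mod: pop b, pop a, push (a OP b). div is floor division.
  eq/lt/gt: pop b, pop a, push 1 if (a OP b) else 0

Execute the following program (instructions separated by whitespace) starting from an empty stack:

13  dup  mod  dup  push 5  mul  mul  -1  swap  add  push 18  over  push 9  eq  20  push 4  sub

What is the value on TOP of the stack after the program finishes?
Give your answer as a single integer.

Answer: 16

Derivation:
After 'push 13': [13]
After 'dup': [13, 13]
After 'mod': [0]
After 'dup': [0, 0]
After 'push 5': [0, 0, 5]
After 'mul': [0, 0]
After 'mul': [0]
After 'push -1': [0, -1]
After 'swap': [-1, 0]
After 'add': [-1]
After 'push 18': [-1, 18]
After 'over': [-1, 18, -1]
After 'push 9': [-1, 18, -1, 9]
After 'eq': [-1, 18, 0]
After 'push 20': [-1, 18, 0, 20]
After 'push 4': [-1, 18, 0, 20, 4]
After 'sub': [-1, 18, 0, 16]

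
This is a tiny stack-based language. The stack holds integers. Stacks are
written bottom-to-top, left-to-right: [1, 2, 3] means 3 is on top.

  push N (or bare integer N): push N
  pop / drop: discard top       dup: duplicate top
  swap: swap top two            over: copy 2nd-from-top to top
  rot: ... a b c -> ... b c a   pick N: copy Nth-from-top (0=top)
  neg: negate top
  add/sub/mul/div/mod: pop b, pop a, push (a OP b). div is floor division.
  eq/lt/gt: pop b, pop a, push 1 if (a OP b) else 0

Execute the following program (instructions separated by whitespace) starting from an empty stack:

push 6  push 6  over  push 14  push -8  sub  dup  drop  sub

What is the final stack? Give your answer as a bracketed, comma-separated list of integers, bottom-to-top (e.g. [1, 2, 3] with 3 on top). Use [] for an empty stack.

Answer: [6, 6, -16]

Derivation:
After 'push 6': [6]
After 'push 6': [6, 6]
After 'over': [6, 6, 6]
After 'push 14': [6, 6, 6, 14]
After 'push -8': [6, 6, 6, 14, -8]
After 'sub': [6, 6, 6, 22]
After 'dup': [6, 6, 6, 22, 22]
After 'drop': [6, 6, 6, 22]
After 'sub': [6, 6, -16]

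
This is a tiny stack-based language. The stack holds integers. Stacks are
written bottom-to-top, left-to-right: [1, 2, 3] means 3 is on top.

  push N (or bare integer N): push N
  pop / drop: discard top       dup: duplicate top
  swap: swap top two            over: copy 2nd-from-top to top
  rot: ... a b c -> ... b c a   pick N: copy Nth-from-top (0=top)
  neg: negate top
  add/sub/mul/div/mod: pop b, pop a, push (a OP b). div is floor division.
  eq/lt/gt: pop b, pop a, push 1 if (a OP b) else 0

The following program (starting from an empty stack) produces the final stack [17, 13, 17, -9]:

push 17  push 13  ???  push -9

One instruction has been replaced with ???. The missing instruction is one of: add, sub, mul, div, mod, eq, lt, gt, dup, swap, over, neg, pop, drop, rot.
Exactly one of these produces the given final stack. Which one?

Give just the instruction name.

Stack before ???: [17, 13]
Stack after ???:  [17, 13, 17]
The instruction that transforms [17, 13] -> [17, 13, 17] is: over

Answer: over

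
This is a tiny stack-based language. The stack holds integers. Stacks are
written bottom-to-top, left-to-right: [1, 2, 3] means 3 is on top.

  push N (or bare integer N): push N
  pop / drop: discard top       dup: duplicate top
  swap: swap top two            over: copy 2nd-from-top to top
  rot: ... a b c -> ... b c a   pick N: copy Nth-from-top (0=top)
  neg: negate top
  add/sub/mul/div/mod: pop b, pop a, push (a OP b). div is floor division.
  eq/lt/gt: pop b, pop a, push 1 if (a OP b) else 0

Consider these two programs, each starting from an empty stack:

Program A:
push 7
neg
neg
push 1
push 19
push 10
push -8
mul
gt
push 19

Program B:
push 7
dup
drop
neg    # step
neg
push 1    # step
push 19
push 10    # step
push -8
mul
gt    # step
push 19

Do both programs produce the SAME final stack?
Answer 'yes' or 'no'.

Answer: yes

Derivation:
Program A trace:
  After 'push 7': [7]
  After 'neg': [-7]
  After 'neg': [7]
  After 'push 1': [7, 1]
  After 'push 19': [7, 1, 19]
  After 'push 10': [7, 1, 19, 10]
  After 'push -8': [7, 1, 19, 10, -8]
  After 'mul': [7, 1, 19, -80]
  After 'gt': [7, 1, 1]
  After 'push 19': [7, 1, 1, 19]
Program A final stack: [7, 1, 1, 19]

Program B trace:
  After 'push 7': [7]
  After 'dup': [7, 7]
  After 'drop': [7]
  After 'neg': [-7]
  After 'neg': [7]
  After 'push 1': [7, 1]
  After 'push 19': [7, 1, 19]
  After 'push 10': [7, 1, 19, 10]
  After 'push -8': [7, 1, 19, 10, -8]
  After 'mul': [7, 1, 19, -80]
  After 'gt': [7, 1, 1]
  After 'push 19': [7, 1, 1, 19]
Program B final stack: [7, 1, 1, 19]
Same: yes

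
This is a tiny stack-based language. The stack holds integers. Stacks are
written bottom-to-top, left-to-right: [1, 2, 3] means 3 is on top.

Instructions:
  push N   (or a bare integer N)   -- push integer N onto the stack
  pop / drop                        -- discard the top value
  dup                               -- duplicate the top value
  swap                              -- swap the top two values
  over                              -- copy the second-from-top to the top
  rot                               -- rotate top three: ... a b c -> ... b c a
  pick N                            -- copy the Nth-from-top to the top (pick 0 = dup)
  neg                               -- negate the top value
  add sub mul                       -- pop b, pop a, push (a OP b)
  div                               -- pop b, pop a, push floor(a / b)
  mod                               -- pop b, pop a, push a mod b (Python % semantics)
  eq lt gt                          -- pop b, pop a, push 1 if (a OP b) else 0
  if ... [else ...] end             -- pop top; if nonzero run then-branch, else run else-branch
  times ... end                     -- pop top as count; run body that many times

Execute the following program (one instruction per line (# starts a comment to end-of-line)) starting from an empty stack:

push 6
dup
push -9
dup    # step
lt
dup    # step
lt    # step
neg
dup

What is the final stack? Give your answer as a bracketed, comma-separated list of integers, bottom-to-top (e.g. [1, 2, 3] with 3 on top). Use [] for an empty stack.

Answer: [6, 6, 0, 0]

Derivation:
After 'push 6': [6]
After 'dup': [6, 6]
After 'push -9': [6, 6, -9]
After 'dup': [6, 6, -9, -9]
After 'lt': [6, 6, 0]
After 'dup': [6, 6, 0, 0]
After 'lt': [6, 6, 0]
After 'neg': [6, 6, 0]
After 'dup': [6, 6, 0, 0]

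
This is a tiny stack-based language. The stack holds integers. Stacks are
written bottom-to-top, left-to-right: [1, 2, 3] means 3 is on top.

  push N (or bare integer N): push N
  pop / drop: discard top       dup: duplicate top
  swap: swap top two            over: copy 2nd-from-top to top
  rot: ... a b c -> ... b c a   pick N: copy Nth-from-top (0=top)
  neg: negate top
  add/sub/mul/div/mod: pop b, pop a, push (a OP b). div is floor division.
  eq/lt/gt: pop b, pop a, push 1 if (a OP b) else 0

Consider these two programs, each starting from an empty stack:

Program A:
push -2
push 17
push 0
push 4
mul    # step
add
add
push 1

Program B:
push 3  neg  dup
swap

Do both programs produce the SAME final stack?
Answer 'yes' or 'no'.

Answer: no

Derivation:
Program A trace:
  After 'push -2': [-2]
  After 'push 17': [-2, 17]
  After 'push 0': [-2, 17, 0]
  After 'push 4': [-2, 17, 0, 4]
  After 'mul': [-2, 17, 0]
  After 'add': [-2, 17]
  After 'add': [15]
  After 'push 1': [15, 1]
Program A final stack: [15, 1]

Program B trace:
  After 'push 3': [3]
  After 'neg': [-3]
  After 'dup': [-3, -3]
  After 'swap': [-3, -3]
Program B final stack: [-3, -3]
Same: no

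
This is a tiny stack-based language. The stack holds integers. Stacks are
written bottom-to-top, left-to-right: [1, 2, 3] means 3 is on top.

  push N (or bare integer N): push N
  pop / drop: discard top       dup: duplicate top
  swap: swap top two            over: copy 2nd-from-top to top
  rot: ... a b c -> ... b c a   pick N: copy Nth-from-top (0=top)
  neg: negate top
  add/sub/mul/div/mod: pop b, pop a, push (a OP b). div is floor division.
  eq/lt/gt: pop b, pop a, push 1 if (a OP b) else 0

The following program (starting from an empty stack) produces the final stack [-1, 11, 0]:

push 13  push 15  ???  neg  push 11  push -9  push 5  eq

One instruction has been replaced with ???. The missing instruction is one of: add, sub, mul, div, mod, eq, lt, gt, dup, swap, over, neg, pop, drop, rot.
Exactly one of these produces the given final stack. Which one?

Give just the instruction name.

Stack before ???: [13, 15]
Stack after ???:  [1]
The instruction that transforms [13, 15] -> [1] is: lt

Answer: lt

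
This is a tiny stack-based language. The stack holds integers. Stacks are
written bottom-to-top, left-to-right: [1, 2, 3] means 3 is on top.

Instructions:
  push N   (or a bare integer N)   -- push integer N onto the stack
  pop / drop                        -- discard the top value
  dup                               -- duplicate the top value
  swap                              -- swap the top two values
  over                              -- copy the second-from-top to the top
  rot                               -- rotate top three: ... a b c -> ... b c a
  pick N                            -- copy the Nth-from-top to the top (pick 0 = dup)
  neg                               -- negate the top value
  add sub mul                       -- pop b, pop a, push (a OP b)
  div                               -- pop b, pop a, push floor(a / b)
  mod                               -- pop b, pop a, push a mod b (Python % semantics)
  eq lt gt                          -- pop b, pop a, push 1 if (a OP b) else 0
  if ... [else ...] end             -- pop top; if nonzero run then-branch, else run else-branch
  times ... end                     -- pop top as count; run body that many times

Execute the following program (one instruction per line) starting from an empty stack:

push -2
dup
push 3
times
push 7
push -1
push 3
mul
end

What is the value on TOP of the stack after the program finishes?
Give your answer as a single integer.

After 'push -2': [-2]
After 'dup': [-2, -2]
After 'push 3': [-2, -2, 3]
After 'times': [-2, -2]
After 'push 7': [-2, -2, 7]
After 'push -1': [-2, -2, 7, -1]
After 'push 3': [-2, -2, 7, -1, 3]
After 'mul': [-2, -2, 7, -3]
After 'push 7': [-2, -2, 7, -3, 7]
After 'push -1': [-2, -2, 7, -3, 7, -1]
After 'push 3': [-2, -2, 7, -3, 7, -1, 3]
After 'mul': [-2, -2, 7, -3, 7, -3]
After 'push 7': [-2, -2, 7, -3, 7, -3, 7]
After 'push -1': [-2, -2, 7, -3, 7, -3, 7, -1]
After 'push 3': [-2, -2, 7, -3, 7, -3, 7, -1, 3]
After 'mul': [-2, -2, 7, -3, 7, -3, 7, -3]

Answer: -3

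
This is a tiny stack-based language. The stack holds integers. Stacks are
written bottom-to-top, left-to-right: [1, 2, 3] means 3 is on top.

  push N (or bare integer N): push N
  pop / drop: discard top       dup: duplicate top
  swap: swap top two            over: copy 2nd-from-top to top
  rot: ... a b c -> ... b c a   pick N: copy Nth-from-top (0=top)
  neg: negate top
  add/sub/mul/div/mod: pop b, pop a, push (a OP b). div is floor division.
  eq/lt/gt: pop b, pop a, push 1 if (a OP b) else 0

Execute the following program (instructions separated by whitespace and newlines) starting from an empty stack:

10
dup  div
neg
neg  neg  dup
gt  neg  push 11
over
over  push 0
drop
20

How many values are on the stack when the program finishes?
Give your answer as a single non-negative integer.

Answer: 5

Derivation:
After 'push 10': stack = [10] (depth 1)
After 'dup': stack = [10, 10] (depth 2)
After 'div': stack = [1] (depth 1)
After 'neg': stack = [-1] (depth 1)
After 'neg': stack = [1] (depth 1)
After 'neg': stack = [-1] (depth 1)
After 'dup': stack = [-1, -1] (depth 2)
After 'gt': stack = [0] (depth 1)
After 'neg': stack = [0] (depth 1)
After 'push 11': stack = [0, 11] (depth 2)
After 'over': stack = [0, 11, 0] (depth 3)
After 'over': stack = [0, 11, 0, 11] (depth 4)
After 'push 0': stack = [0, 11, 0, 11, 0] (depth 5)
After 'drop': stack = [0, 11, 0, 11] (depth 4)
After 'push 20': stack = [0, 11, 0, 11, 20] (depth 5)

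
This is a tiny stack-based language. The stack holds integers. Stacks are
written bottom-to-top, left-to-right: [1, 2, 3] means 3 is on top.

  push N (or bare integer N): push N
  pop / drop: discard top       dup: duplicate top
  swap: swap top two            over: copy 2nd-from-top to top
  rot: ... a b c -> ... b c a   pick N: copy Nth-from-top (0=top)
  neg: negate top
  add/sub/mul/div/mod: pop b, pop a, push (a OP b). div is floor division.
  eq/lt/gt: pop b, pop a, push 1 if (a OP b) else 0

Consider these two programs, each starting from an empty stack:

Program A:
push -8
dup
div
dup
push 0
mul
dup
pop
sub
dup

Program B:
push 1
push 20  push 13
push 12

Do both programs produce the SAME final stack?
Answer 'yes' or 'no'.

Answer: no

Derivation:
Program A trace:
  After 'push -8': [-8]
  After 'dup': [-8, -8]
  After 'div': [1]
  After 'dup': [1, 1]
  After 'push 0': [1, 1, 0]
  After 'mul': [1, 0]
  After 'dup': [1, 0, 0]
  After 'pop': [1, 0]
  After 'sub': [1]
  After 'dup': [1, 1]
Program A final stack: [1, 1]

Program B trace:
  After 'push 1': [1]
  After 'push 20': [1, 20]
  After 'push 13': [1, 20, 13]
  After 'push 12': [1, 20, 13, 12]
Program B final stack: [1, 20, 13, 12]
Same: no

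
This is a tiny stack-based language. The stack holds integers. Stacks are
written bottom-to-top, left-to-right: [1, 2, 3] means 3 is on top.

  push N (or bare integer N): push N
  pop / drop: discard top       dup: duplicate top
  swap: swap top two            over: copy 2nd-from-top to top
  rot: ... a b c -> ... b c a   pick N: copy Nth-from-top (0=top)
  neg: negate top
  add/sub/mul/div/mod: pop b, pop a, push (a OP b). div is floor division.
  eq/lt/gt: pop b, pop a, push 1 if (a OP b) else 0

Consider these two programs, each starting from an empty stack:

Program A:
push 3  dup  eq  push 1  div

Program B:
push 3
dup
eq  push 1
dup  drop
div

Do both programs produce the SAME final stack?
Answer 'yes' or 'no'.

Program A trace:
  After 'push 3': [3]
  After 'dup': [3, 3]
  After 'eq': [1]
  After 'push 1': [1, 1]
  After 'div': [1]
Program A final stack: [1]

Program B trace:
  After 'push 3': [3]
  After 'dup': [3, 3]
  After 'eq': [1]
  After 'push 1': [1, 1]
  After 'dup': [1, 1, 1]
  After 'drop': [1, 1]
  After 'div': [1]
Program B final stack: [1]
Same: yes

Answer: yes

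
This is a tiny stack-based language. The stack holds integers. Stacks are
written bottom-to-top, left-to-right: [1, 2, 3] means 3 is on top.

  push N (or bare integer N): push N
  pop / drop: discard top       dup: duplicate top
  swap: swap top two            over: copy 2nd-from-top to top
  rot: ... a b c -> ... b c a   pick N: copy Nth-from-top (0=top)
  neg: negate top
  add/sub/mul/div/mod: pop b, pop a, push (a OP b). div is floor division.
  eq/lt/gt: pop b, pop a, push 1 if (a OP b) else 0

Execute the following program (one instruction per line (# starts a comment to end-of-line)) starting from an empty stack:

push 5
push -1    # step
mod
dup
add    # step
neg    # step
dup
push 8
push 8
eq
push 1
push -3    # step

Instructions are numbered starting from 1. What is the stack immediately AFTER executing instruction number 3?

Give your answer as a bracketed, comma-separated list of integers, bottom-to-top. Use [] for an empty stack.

Answer: [0]

Derivation:
Step 1 ('push 5'): [5]
Step 2 ('push -1'): [5, -1]
Step 3 ('mod'): [0]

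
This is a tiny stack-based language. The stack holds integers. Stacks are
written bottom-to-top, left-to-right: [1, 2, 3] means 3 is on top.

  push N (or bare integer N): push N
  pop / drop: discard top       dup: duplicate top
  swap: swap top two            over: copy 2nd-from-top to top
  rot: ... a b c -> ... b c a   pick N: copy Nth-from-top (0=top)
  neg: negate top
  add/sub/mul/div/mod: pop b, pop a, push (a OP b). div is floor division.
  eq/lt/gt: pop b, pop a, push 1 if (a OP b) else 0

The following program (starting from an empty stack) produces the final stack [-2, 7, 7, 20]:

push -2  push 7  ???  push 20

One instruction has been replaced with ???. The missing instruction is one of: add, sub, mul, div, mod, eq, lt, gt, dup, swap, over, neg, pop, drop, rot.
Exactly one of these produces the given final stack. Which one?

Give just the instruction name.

Answer: dup

Derivation:
Stack before ???: [-2, 7]
Stack after ???:  [-2, 7, 7]
The instruction that transforms [-2, 7] -> [-2, 7, 7] is: dup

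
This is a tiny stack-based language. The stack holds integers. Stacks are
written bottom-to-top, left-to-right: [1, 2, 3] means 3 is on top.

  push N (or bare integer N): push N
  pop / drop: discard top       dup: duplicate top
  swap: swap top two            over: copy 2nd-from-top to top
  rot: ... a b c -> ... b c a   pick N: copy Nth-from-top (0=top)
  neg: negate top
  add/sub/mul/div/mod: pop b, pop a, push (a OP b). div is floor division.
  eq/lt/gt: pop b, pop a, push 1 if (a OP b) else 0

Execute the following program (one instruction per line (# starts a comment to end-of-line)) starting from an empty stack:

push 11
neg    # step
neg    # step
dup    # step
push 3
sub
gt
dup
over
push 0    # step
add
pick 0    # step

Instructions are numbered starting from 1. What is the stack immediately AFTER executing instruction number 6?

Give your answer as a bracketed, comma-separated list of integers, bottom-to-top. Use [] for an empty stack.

Step 1 ('push 11'): [11]
Step 2 ('neg'): [-11]
Step 3 ('neg'): [11]
Step 4 ('dup'): [11, 11]
Step 5 ('push 3'): [11, 11, 3]
Step 6 ('sub'): [11, 8]

Answer: [11, 8]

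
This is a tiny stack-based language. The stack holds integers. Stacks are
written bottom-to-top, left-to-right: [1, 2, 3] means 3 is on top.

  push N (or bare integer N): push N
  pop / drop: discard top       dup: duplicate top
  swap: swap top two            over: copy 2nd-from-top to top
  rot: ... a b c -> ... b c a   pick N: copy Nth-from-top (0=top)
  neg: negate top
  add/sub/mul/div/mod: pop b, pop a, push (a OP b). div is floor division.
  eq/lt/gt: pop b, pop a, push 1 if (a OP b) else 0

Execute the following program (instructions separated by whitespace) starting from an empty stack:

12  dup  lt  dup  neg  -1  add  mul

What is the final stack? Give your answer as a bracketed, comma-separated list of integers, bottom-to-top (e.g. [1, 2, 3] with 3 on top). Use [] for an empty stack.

Answer: [0]

Derivation:
After 'push 12': [12]
After 'dup': [12, 12]
After 'lt': [0]
After 'dup': [0, 0]
After 'neg': [0, 0]
After 'push -1': [0, 0, -1]
After 'add': [0, -1]
After 'mul': [0]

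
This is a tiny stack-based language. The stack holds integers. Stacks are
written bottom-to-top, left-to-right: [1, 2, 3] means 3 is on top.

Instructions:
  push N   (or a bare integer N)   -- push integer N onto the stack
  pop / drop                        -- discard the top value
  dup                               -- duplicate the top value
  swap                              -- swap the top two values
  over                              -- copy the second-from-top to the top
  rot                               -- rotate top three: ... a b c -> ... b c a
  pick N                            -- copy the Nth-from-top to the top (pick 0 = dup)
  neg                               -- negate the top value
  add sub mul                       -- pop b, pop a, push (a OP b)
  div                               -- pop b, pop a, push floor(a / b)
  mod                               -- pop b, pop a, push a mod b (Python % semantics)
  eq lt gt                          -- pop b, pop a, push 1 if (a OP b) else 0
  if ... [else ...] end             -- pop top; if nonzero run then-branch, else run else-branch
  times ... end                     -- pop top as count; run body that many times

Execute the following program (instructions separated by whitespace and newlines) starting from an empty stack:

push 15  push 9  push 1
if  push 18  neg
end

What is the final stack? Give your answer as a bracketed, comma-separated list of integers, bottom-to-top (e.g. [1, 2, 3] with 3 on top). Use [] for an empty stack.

After 'push 15': [15]
After 'push 9': [15, 9]
After 'push 1': [15, 9, 1]
After 'if': [15, 9]
After 'push 18': [15, 9, 18]
After 'neg': [15, 9, -18]

Answer: [15, 9, -18]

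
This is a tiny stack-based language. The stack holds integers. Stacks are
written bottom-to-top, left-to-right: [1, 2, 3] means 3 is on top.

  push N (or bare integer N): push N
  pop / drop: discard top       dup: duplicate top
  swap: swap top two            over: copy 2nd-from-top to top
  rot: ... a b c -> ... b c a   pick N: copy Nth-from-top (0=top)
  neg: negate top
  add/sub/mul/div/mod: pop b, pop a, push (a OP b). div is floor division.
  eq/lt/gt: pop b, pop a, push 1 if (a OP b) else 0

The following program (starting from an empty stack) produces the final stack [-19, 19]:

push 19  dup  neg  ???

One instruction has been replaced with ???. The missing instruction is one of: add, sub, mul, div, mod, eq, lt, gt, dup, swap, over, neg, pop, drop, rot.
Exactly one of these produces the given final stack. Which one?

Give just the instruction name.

Answer: swap

Derivation:
Stack before ???: [19, -19]
Stack after ???:  [-19, 19]
The instruction that transforms [19, -19] -> [-19, 19] is: swap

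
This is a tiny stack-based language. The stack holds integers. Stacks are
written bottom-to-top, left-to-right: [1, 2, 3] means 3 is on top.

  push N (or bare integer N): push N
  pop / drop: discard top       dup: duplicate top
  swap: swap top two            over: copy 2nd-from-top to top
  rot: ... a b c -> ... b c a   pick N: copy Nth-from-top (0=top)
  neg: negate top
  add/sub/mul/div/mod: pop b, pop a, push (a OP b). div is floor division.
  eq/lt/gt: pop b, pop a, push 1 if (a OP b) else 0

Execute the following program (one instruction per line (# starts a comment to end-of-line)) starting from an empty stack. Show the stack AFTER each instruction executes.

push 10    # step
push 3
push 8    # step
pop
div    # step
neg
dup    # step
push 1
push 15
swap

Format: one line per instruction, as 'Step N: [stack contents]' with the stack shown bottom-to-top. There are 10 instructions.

Step 1: [10]
Step 2: [10, 3]
Step 3: [10, 3, 8]
Step 4: [10, 3]
Step 5: [3]
Step 6: [-3]
Step 7: [-3, -3]
Step 8: [-3, -3, 1]
Step 9: [-3, -3, 1, 15]
Step 10: [-3, -3, 15, 1]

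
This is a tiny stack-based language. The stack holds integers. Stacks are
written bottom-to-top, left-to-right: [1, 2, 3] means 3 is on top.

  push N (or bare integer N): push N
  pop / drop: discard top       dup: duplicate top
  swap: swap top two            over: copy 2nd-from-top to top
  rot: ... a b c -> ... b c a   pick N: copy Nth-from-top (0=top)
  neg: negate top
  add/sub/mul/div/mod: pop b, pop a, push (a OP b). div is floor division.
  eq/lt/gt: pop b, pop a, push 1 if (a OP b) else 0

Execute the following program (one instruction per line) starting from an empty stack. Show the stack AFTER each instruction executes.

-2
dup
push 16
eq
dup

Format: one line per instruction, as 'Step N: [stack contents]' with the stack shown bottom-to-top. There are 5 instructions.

Step 1: [-2]
Step 2: [-2, -2]
Step 3: [-2, -2, 16]
Step 4: [-2, 0]
Step 5: [-2, 0, 0]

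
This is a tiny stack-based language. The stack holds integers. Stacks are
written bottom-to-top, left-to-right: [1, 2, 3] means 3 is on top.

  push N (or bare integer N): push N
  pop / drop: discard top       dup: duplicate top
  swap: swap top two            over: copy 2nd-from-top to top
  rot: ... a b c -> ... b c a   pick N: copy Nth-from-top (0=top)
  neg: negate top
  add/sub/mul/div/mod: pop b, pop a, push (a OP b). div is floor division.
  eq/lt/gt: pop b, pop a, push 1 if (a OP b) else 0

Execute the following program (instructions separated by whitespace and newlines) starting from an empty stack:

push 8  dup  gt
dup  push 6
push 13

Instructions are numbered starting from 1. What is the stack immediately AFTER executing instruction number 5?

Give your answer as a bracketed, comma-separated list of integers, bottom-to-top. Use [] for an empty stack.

Step 1 ('push 8'): [8]
Step 2 ('dup'): [8, 8]
Step 3 ('gt'): [0]
Step 4 ('dup'): [0, 0]
Step 5 ('push 6'): [0, 0, 6]

Answer: [0, 0, 6]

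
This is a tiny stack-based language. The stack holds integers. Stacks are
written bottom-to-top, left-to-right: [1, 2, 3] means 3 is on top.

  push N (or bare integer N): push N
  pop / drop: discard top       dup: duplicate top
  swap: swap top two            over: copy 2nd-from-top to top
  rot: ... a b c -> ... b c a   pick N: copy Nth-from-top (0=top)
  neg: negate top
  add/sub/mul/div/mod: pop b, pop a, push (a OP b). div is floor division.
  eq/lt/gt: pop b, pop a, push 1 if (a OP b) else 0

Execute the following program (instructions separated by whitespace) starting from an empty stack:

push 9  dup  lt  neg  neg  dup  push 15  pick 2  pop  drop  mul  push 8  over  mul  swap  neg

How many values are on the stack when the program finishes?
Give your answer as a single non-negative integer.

After 'push 9': stack = [9] (depth 1)
After 'dup': stack = [9, 9] (depth 2)
After 'lt': stack = [0] (depth 1)
After 'neg': stack = [0] (depth 1)
After 'neg': stack = [0] (depth 1)
After 'dup': stack = [0, 0] (depth 2)
After 'push 15': stack = [0, 0, 15] (depth 3)
After 'pick 2': stack = [0, 0, 15, 0] (depth 4)
After 'pop': stack = [0, 0, 15] (depth 3)
After 'drop': stack = [0, 0] (depth 2)
After 'mul': stack = [0] (depth 1)
After 'push 8': stack = [0, 8] (depth 2)
After 'over': stack = [0, 8, 0] (depth 3)
After 'mul': stack = [0, 0] (depth 2)
After 'swap': stack = [0, 0] (depth 2)
After 'neg': stack = [0, 0] (depth 2)

Answer: 2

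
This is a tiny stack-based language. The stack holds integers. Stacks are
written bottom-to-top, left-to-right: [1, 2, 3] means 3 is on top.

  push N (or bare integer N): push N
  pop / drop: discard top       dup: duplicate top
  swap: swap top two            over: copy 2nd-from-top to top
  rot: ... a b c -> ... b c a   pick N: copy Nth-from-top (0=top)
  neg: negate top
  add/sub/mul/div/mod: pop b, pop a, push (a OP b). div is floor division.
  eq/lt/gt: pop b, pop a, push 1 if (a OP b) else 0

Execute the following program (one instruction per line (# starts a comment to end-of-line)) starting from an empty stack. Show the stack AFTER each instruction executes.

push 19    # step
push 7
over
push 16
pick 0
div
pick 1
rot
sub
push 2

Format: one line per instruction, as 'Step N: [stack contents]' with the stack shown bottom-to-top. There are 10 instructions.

Step 1: [19]
Step 2: [19, 7]
Step 3: [19, 7, 19]
Step 4: [19, 7, 19, 16]
Step 5: [19, 7, 19, 16, 16]
Step 6: [19, 7, 19, 1]
Step 7: [19, 7, 19, 1, 19]
Step 8: [19, 7, 1, 19, 19]
Step 9: [19, 7, 1, 0]
Step 10: [19, 7, 1, 0, 2]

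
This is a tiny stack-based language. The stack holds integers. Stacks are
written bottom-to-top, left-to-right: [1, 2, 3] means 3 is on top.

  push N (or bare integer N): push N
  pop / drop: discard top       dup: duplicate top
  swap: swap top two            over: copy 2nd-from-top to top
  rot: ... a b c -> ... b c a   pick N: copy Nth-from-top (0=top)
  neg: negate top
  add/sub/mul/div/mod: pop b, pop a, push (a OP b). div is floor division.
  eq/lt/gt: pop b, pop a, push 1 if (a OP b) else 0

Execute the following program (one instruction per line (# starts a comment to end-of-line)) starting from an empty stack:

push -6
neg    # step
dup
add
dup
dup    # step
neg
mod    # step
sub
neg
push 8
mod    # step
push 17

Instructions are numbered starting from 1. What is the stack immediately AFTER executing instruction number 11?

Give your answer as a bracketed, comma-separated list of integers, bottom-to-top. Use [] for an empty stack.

Step 1 ('push -6'): [-6]
Step 2 ('neg'): [6]
Step 3 ('dup'): [6, 6]
Step 4 ('add'): [12]
Step 5 ('dup'): [12, 12]
Step 6 ('dup'): [12, 12, 12]
Step 7 ('neg'): [12, 12, -12]
Step 8 ('mod'): [12, 0]
Step 9 ('sub'): [12]
Step 10 ('neg'): [-12]
Step 11 ('push 8'): [-12, 8]

Answer: [-12, 8]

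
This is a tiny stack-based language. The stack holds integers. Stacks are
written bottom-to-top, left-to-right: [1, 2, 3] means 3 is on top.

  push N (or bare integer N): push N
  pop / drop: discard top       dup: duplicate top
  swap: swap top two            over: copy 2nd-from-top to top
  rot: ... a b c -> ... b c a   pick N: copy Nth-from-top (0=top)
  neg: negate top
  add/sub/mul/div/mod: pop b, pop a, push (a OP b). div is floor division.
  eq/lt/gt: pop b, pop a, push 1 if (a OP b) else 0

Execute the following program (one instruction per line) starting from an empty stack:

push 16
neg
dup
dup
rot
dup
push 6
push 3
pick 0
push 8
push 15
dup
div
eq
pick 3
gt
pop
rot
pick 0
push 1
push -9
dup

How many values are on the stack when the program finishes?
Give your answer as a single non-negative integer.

Answer: 11

Derivation:
After 'push 16': stack = [16] (depth 1)
After 'neg': stack = [-16] (depth 1)
After 'dup': stack = [-16, -16] (depth 2)
After 'dup': stack = [-16, -16, -16] (depth 3)
After 'rot': stack = [-16, -16, -16] (depth 3)
After 'dup': stack = [-16, -16, -16, -16] (depth 4)
After 'push 6': stack = [-16, -16, -16, -16, 6] (depth 5)
After 'push 3': stack = [-16, -16, -16, -16, 6, 3] (depth 6)
After 'pick 0': stack = [-16, -16, -16, -16, 6, 3, 3] (depth 7)
After 'push 8': stack = [-16, -16, -16, -16, 6, 3, 3, 8] (depth 8)
  ...
After 'div': stack = [-16, -16, -16, -16, 6, 3, 3, 8, 1] (depth 9)
After 'eq': stack = [-16, -16, -16, -16, 6, 3, 3, 0] (depth 8)
After 'pick 3': stack = [-16, -16, -16, -16, 6, 3, 3, 0, 6] (depth 9)
After 'gt': stack = [-16, -16, -16, -16, 6, 3, 3, 0] (depth 8)
After 'pop': stack = [-16, -16, -16, -16, 6, 3, 3] (depth 7)
After 'rot': stack = [-16, -16, -16, -16, 3, 3, 6] (depth 7)
After 'pick 0': stack = [-16, -16, -16, -16, 3, 3, 6, 6] (depth 8)
After 'push 1': stack = [-16, -16, -16, -16, 3, 3, 6, 6, 1] (depth 9)
After 'push -9': stack = [-16, -16, -16, -16, 3, 3, 6, 6, 1, -9] (depth 10)
After 'dup': stack = [-16, -16, -16, -16, 3, 3, 6, 6, 1, -9, -9] (depth 11)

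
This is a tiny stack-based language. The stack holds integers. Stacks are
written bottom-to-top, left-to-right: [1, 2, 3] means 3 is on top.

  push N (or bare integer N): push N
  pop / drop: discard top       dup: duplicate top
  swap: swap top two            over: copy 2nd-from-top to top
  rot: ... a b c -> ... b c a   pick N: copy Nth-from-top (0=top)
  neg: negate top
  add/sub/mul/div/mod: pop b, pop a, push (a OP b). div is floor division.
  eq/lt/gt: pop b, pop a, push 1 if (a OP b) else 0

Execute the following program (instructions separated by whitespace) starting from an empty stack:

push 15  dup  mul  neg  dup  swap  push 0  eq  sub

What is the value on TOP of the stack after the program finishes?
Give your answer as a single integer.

After 'push 15': [15]
After 'dup': [15, 15]
After 'mul': [225]
After 'neg': [-225]
After 'dup': [-225, -225]
After 'swap': [-225, -225]
After 'push 0': [-225, -225, 0]
After 'eq': [-225, 0]
After 'sub': [-225]

Answer: -225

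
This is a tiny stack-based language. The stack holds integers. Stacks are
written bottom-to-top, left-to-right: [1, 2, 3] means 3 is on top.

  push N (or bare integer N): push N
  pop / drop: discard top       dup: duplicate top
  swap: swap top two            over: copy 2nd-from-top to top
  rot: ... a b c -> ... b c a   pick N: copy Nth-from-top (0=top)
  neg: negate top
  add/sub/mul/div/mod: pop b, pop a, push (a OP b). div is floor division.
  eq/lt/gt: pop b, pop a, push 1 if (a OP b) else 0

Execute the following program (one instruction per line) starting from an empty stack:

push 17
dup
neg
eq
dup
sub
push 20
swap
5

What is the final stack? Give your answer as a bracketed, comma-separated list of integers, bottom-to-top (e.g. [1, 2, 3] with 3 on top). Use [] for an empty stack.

Answer: [20, 0, 5]

Derivation:
After 'push 17': [17]
After 'dup': [17, 17]
After 'neg': [17, -17]
After 'eq': [0]
After 'dup': [0, 0]
After 'sub': [0]
After 'push 20': [0, 20]
After 'swap': [20, 0]
After 'push 5': [20, 0, 5]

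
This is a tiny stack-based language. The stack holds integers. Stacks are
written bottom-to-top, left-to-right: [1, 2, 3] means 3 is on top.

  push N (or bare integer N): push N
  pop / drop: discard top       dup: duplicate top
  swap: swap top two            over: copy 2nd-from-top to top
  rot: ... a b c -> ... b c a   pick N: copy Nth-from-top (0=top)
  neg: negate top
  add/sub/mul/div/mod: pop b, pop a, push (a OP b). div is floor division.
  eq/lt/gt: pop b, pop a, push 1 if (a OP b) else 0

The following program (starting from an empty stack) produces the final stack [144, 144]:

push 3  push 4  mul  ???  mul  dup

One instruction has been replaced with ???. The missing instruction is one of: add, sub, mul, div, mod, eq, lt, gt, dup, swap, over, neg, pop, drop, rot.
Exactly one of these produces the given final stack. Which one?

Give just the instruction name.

Stack before ???: [12]
Stack after ???:  [12, 12]
The instruction that transforms [12] -> [12, 12] is: dup

Answer: dup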